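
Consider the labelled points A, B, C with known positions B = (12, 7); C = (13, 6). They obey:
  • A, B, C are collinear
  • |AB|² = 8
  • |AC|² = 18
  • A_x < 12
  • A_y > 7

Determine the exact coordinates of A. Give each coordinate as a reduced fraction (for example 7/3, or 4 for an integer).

1. A_x = 10  [[A, B, C are collinear ⇒ 1x+1y-19=0] ∩ [|A−(12, 7)|²=8]]
2. A_y = 9  [[A, B, C are collinear ⇒ 1x+1y-19=0] ∩ [|A−(12, 7)|²=8]]
   so A = (10, 9)

A = (10, 9)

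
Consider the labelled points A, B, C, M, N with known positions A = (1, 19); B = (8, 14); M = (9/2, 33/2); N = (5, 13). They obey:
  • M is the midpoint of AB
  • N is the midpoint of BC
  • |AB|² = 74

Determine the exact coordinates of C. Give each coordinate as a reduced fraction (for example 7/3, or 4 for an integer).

1. C_x = 2  [C = 2·N−B = 2·(5, 13)−(8, 14)]
2. C_y = 12  [C = 2·N−B = 2·(5, 13)−(8, 14)]
   so C = (2, 12)

C = (2, 12)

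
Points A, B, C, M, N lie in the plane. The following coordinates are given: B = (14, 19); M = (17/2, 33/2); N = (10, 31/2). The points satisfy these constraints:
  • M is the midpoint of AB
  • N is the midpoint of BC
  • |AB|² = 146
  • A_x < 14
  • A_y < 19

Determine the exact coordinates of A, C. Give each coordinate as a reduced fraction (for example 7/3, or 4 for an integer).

A = (3, 14)
C = (6, 12)

1. A_x = 3  [A = 2·M−B = 2·(17/2, 33/2)−(14, 19)]
2. A_y = 14  [A = 2·M−B = 2·(17/2, 33/2)−(14, 19)]
   so A = (3, 14)
3. C_x = 6  [C = 2·N−B = 2·(10, 31/2)−(14, 19)]
4. C_y = 12  [C = 2·N−B = 2·(10, 31/2)−(14, 19)]
   so C = (6, 12)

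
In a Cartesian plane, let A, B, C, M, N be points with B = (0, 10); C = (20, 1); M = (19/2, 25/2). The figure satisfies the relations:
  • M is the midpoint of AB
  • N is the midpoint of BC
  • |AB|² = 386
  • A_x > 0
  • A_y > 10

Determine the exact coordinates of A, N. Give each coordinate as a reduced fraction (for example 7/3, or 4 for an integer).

1. A_x = 19  [A = 2·M−B = 2·(19/2, 25/2)−(0, 10)]
2. A_y = 15  [A = 2·M−B = 2·(19/2, 25/2)−(0, 10)]
   so A = (19, 15)
3. N_x = 10  [2·N = B+C = (0, 10)+(20, 1)]
4. N_y = 11/2  [2·N = B+C = (0, 10)+(20, 1)]
   so N = (10, 11/2)

A = (19, 15)
N = (10, 11/2)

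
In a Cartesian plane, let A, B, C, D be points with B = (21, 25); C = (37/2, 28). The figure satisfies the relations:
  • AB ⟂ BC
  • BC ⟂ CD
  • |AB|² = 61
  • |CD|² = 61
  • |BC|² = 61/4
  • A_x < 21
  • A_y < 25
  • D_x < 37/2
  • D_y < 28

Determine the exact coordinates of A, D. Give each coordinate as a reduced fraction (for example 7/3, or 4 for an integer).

A = (15, 20)
D = (25/2, 23)

1. A_x = 15  [[AB ⟂ BC ⇒ 5/2x-3y+45/2=0] ∩ [|A−(21, 25)|²=61]]
2. A_y = 20  [[AB ⟂ BC ⇒ 5/2x-3y+45/2=0] ∩ [|A−(21, 25)|²=61]]
   so A = (15, 20)
3. D_x = 25/2  [[BC ⟂ CD ⇒ -5/2x+3y-151/4=0] ∩ [|D−(37/2, 28)|²=61]]
4. D_y = 23  [[BC ⟂ CD ⇒ -5/2x+3y-151/4=0] ∩ [|D−(37/2, 28)|²=61]]
   so D = (25/2, 23)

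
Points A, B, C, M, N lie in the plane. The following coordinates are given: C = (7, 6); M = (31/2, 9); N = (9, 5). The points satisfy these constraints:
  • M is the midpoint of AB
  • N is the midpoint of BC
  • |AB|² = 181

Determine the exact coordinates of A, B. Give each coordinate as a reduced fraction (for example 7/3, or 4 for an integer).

A = (20, 14)
B = (11, 4)

1. B_x = 11  [B = 2·N−C = 2·(9, 5)−(7, 6)]
2. B_y = 4  [B = 2·N−C = 2·(9, 5)−(7, 6)]
   so B = (11, 4)
3. A_x = 20  [A = 2·M−B = 2·(31/2, 9)−(11, 4)]
4. A_y = 14  [A = 2·M−B = 2·(31/2, 9)−(11, 4)]
   so A = (20, 14)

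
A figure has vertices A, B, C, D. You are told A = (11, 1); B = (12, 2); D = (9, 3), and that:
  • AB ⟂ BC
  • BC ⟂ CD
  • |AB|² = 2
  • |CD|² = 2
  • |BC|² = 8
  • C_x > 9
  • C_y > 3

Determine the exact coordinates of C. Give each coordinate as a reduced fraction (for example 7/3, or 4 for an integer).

1. C_x = 10  [[AB ⟂ BC ⇒ 1x+1y-14=0] ∩ [|C−(9, 3)|²=2]]
2. C_y = 4  [[AB ⟂ BC ⇒ 1x+1y-14=0] ∩ [|C−(9, 3)|²=2]]
   so C = (10, 4)

C = (10, 4)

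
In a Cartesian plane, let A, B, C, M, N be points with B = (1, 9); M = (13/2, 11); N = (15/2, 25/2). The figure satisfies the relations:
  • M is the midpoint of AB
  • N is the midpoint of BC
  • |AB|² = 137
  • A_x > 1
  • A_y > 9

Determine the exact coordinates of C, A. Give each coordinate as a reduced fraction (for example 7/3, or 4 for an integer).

1. A_x = 12  [A = 2·M−B = 2·(13/2, 11)−(1, 9)]
2. A_y = 13  [A = 2·M−B = 2·(13/2, 11)−(1, 9)]
   so A = (12, 13)
3. C_x = 14  [C = 2·N−B = 2·(15/2, 25/2)−(1, 9)]
4. C_y = 16  [C = 2·N−B = 2·(15/2, 25/2)−(1, 9)]
   so C = (14, 16)

C = (14, 16)
A = (12, 13)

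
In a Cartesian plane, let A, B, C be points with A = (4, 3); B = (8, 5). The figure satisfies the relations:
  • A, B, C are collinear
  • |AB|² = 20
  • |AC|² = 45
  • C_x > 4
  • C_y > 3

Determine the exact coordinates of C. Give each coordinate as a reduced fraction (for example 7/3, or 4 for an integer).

C = (10, 6)

1. C_x = 10  [[A, B, C are collinear ⇒ -2x+4y-4=0] ∩ [|C−(4, 3)|²=45]]
2. C_y = 6  [[A, B, C are collinear ⇒ -2x+4y-4=0] ∩ [|C−(4, 3)|²=45]]
   so C = (10, 6)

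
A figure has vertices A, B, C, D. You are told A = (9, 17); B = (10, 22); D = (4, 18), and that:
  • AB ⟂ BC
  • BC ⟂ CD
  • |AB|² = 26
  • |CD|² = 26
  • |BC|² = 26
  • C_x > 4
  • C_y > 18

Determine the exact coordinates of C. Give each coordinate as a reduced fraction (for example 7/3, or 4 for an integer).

C = (5, 23)

1. C_x = 5  [[AB ⟂ BC ⇒ 1x+5y-120=0] ∩ [|C−(4, 18)|²=26]]
2. C_y = 23  [[AB ⟂ BC ⇒ 1x+5y-120=0] ∩ [|C−(4, 18)|²=26]]
   so C = (5, 23)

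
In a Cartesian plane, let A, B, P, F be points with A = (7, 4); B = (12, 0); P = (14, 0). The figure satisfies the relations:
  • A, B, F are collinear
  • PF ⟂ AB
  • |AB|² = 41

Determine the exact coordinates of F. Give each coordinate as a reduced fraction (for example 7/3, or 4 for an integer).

1. F_x = 542/41  [[A, B, F are collinear ⇒ 4x+5y-48=0] ∩ [PF ⟂ AB ⇒ 5x-4y-70=0]]
2. F_y = -40/41  [[A, B, F are collinear ⇒ 4x+5y-48=0] ∩ [PF ⟂ AB ⇒ 5x-4y-70=0]]
   so F = (542/41, -40/41)

F = (542/41, -40/41)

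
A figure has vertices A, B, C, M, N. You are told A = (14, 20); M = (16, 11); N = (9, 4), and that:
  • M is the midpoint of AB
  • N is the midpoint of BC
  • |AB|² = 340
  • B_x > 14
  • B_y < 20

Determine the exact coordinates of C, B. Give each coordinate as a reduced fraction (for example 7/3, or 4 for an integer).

C = (0, 6)
B = (18, 2)

1. B_x = 18  [B = 2·M−A = 2·(16, 11)−(14, 20)]
2. B_y = 2  [B = 2·M−A = 2·(16, 11)−(14, 20)]
   so B = (18, 2)
3. C_x = 0  [C = 2·N−B = 2·(9, 4)−(18, 2)]
4. C_y = 6  [C = 2·N−B = 2·(9, 4)−(18, 2)]
   so C = (0, 6)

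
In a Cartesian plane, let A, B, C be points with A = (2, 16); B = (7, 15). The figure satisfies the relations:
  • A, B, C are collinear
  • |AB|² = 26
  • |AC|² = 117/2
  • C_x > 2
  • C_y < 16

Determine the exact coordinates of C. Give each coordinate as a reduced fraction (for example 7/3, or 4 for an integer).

1. C_x = 19/2  [[A, B, C are collinear ⇒ 1x+5y-82=0] ∩ [|C−(2, 16)|²=117/2]]
2. C_y = 29/2  [[A, B, C are collinear ⇒ 1x+5y-82=0] ∩ [|C−(2, 16)|²=117/2]]
   so C = (19/2, 29/2)

C = (19/2, 29/2)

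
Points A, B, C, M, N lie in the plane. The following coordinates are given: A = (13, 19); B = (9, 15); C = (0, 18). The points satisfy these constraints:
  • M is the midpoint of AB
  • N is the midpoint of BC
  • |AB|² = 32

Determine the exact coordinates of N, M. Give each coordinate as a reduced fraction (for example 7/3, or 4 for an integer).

1. M_x = 11  [2·M = A+B = (13, 19)+(9, 15)]
2. M_y = 17  [2·M = A+B = (13, 19)+(9, 15)]
   so M = (11, 17)
3. N_x = 9/2  [2·N = B+C = (9, 15)+(0, 18)]
4. N_y = 33/2  [2·N = B+C = (9, 15)+(0, 18)]
   so N = (9/2, 33/2)

N = (9/2, 33/2)
M = (11, 17)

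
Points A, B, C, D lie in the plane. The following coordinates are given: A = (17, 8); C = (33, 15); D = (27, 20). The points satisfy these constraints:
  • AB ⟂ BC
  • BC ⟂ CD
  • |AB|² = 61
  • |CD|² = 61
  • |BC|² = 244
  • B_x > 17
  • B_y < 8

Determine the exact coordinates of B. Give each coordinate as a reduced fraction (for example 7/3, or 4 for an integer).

1. B_x = 23  [[BC ⟂ CD ⇒ 6x-5y-123=0] ∩ [|B−(17, 8)|²=61]]
2. B_y = 3  [[BC ⟂ CD ⇒ 6x-5y-123=0] ∩ [|B−(17, 8)|²=61]]
   so B = (23, 3)

B = (23, 3)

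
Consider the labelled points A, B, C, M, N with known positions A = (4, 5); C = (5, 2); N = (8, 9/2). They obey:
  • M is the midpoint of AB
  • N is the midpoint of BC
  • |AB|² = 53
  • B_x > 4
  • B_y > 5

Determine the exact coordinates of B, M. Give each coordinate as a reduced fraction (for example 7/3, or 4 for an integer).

1. B_x = 11  [B = 2·N−C = 2·(8, 9/2)−(5, 2)]
2. B_y = 7  [B = 2·N−C = 2·(8, 9/2)−(5, 2)]
   so B = (11, 7)
3. M_x = 15/2  [2·M = A+B = (4, 5)+(11, 7)]
4. M_y = 6  [2·M = A+B = (4, 5)+(11, 7)]
   so M = (15/2, 6)

B = (11, 7)
M = (15/2, 6)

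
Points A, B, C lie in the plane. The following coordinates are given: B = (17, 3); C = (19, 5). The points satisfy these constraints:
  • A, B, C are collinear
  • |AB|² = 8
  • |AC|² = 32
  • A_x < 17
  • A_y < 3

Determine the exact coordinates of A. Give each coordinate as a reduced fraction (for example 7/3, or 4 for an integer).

A = (15, 1)

1. A_x = 15  [[A, B, C are collinear ⇒ -2x+2y+28=0] ∩ [|A−(17, 3)|²=8]]
2. A_y = 1  [[A, B, C are collinear ⇒ -2x+2y+28=0] ∩ [|A−(17, 3)|²=8]]
   so A = (15, 1)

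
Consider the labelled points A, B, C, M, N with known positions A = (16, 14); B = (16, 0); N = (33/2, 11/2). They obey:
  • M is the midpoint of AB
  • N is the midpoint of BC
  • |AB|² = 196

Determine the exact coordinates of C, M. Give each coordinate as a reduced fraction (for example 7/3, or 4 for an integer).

C = (17, 11)
M = (16, 7)

1. M_x = 16  [2·M = A+B = (16, 14)+(16, 0)]
2. M_y = 7  [2·M = A+B = (16, 14)+(16, 0)]
   so M = (16, 7)
3. C_x = 17  [C = 2·N−B = 2·(33/2, 11/2)−(16, 0)]
4. C_y = 11  [C = 2·N−B = 2·(33/2, 11/2)−(16, 0)]
   so C = (17, 11)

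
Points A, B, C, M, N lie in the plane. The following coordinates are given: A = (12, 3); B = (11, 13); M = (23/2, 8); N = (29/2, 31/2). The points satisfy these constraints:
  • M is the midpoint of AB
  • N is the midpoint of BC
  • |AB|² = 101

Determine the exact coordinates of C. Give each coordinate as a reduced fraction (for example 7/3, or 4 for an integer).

C = (18, 18)

1. C_x = 18  [C = 2·N−B = 2·(29/2, 31/2)−(11, 13)]
2. C_y = 18  [C = 2·N−B = 2·(29/2, 31/2)−(11, 13)]
   so C = (18, 18)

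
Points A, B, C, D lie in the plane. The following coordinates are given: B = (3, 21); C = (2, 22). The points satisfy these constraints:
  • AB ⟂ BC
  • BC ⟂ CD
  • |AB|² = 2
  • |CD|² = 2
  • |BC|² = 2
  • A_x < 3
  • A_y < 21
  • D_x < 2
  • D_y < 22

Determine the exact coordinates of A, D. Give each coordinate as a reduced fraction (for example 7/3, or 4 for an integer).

A = (2, 20)
D = (1, 21)

1. A_x = 2  [[AB ⟂ BC ⇒ 1x-1y+18=0] ∩ [|A−(3, 21)|²=2]]
2. A_y = 20  [[AB ⟂ BC ⇒ 1x-1y+18=0] ∩ [|A−(3, 21)|²=2]]
   so A = (2, 20)
3. D_x = 1  [[BC ⟂ CD ⇒ -1x+1y-20=0] ∩ [|D−(2, 22)|²=2]]
4. D_y = 21  [[BC ⟂ CD ⇒ -1x+1y-20=0] ∩ [|D−(2, 22)|²=2]]
   so D = (1, 21)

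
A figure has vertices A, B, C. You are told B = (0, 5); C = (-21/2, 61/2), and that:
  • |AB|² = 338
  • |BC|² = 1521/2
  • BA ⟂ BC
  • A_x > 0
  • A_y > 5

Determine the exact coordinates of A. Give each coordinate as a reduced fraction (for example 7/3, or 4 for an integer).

A = (17, 12)

1. A_x = 17  [[BA ⟂ BC ⇒ -21/2x+51/2y-255/2=0] ∩ [|A−(0, 5)|²=338]]
2. A_y = 12  [[BA ⟂ BC ⇒ -21/2x+51/2y-255/2=0] ∩ [|A−(0, 5)|²=338]]
   so A = (17, 12)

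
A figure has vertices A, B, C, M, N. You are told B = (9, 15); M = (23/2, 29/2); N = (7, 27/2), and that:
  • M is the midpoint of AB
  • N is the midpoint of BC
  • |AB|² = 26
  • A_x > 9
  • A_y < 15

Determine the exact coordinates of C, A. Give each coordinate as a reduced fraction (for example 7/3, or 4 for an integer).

1. A_x = 14  [A = 2·M−B = 2·(23/2, 29/2)−(9, 15)]
2. A_y = 14  [A = 2·M−B = 2·(23/2, 29/2)−(9, 15)]
   so A = (14, 14)
3. C_x = 5  [C = 2·N−B = 2·(7, 27/2)−(9, 15)]
4. C_y = 12  [C = 2·N−B = 2·(7, 27/2)−(9, 15)]
   so C = (5, 12)

C = (5, 12)
A = (14, 14)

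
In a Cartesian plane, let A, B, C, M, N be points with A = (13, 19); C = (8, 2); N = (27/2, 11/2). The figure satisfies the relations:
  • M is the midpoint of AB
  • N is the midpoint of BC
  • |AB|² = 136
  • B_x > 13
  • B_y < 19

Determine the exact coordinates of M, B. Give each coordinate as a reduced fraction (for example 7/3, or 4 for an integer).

M = (16, 14)
B = (19, 9)

1. B_x = 19  [B = 2·N−C = 2·(27/2, 11/2)−(8, 2)]
2. B_y = 9  [B = 2·N−C = 2·(27/2, 11/2)−(8, 2)]
   so B = (19, 9)
3. M_x = 16  [2·M = A+B = (13, 19)+(19, 9)]
4. M_y = 14  [2·M = A+B = (13, 19)+(19, 9)]
   so M = (16, 14)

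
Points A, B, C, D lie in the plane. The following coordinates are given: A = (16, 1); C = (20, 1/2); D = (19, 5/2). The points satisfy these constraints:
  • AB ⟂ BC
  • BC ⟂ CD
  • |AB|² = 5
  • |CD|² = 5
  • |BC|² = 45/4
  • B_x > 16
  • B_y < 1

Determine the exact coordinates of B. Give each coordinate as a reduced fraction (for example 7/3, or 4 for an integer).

B = (17, -1)

1. B_x = 17  [[BC ⟂ CD ⇒ 1x-2y-19=0] ∩ [|B−(16, 1)|²=5]]
2. B_y = -1  [[BC ⟂ CD ⇒ 1x-2y-19=0] ∩ [|B−(16, 1)|²=5]]
   so B = (17, -1)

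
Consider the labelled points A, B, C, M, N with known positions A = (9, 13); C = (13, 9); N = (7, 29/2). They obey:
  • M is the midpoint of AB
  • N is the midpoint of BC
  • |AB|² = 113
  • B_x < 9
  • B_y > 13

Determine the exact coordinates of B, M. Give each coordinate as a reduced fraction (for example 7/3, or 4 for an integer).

1. B_x = 1  [B = 2·N−C = 2·(7, 29/2)−(13, 9)]
2. B_y = 20  [B = 2·N−C = 2·(7, 29/2)−(13, 9)]
   so B = (1, 20)
3. M_x = 5  [2·M = A+B = (9, 13)+(1, 20)]
4. M_y = 33/2  [2·M = A+B = (9, 13)+(1, 20)]
   so M = (5, 33/2)

B = (1, 20)
M = (5, 33/2)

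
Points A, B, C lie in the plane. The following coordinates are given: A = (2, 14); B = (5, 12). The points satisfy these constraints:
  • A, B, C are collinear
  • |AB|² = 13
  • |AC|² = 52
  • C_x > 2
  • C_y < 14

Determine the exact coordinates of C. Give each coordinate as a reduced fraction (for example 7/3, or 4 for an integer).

C = (8, 10)

1. C_x = 8  [[A, B, C are collinear ⇒ 2x+3y-46=0] ∩ [|C−(2, 14)|²=52]]
2. C_y = 10  [[A, B, C are collinear ⇒ 2x+3y-46=0] ∩ [|C−(2, 14)|²=52]]
   so C = (8, 10)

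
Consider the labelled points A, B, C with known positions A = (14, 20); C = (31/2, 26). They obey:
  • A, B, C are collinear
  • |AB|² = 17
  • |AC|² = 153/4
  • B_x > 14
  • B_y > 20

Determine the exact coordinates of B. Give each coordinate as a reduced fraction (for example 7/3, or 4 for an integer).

1. B_x = 15  [[A, B, C are collinear ⇒ 6x-3/2y-54=0] ∩ [|B−(14, 20)|²=17]]
2. B_y = 24  [[A, B, C are collinear ⇒ 6x-3/2y-54=0] ∩ [|B−(14, 20)|²=17]]
   so B = (15, 24)

B = (15, 24)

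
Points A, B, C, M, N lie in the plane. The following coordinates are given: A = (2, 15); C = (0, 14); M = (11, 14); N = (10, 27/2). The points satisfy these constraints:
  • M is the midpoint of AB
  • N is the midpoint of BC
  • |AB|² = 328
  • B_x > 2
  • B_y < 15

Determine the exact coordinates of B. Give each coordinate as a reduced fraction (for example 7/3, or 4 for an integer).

B = (20, 13)

1. B_x = 20  [B = 2·M−A = 2·(11, 14)−(2, 15)]
2. B_y = 13  [B = 2·M−A = 2·(11, 14)−(2, 15)]
   so B = (20, 13)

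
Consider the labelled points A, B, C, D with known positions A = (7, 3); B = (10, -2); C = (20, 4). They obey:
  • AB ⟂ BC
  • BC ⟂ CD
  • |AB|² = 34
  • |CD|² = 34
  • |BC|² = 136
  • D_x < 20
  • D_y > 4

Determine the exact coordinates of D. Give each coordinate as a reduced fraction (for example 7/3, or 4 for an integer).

D = (17, 9)

1. D_x = 17  [[BC ⟂ CD ⇒ 10x+6y-224=0] ∩ [|D−(20, 4)|²=34]]
2. D_y = 9  [[BC ⟂ CD ⇒ 10x+6y-224=0] ∩ [|D−(20, 4)|²=34]]
   so D = (17, 9)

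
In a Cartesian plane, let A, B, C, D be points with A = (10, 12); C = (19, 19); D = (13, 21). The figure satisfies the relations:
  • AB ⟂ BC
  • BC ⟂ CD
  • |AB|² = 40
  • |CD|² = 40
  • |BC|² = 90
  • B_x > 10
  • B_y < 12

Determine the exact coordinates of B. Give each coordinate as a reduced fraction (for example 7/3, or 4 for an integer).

B = (16, 10)

1. B_x = 16  [[BC ⟂ CD ⇒ 6x-2y-76=0] ∩ [|B−(10, 12)|²=40]]
2. B_y = 10  [[BC ⟂ CD ⇒ 6x-2y-76=0] ∩ [|B−(10, 12)|²=40]]
   so B = (16, 10)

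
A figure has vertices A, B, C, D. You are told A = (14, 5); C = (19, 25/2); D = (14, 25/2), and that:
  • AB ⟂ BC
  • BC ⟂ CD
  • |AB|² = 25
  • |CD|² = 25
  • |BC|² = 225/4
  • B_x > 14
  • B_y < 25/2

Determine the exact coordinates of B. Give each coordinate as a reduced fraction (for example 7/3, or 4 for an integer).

1. B_x = 19  [[BC ⟂ CD ⇒ 5x-95=0] ∩ [|B−(14, 5)|²=25]]
2. B_y = 5  [[BC ⟂ CD ⇒ 5x-95=0] ∩ [|B−(14, 5)|²=25]]
   so B = (19, 5)

B = (19, 5)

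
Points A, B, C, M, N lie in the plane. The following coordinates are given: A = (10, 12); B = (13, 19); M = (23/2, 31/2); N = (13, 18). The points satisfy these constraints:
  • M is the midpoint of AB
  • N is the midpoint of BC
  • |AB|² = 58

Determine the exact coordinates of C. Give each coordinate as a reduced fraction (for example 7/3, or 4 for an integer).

1. C_x = 13  [C = 2·N−B = 2·(13, 18)−(13, 19)]
2. C_y = 17  [C = 2·N−B = 2·(13, 18)−(13, 19)]
   so C = (13, 17)

C = (13, 17)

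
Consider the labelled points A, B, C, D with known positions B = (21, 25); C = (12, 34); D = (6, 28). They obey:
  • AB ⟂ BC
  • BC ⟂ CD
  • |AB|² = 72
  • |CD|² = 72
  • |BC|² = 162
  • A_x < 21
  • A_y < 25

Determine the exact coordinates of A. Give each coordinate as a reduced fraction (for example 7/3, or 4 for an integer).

A = (15, 19)

1. A_x = 15  [[AB ⟂ BC ⇒ 9x-9y+36=0] ∩ [|A−(21, 25)|²=72]]
2. A_y = 19  [[AB ⟂ BC ⇒ 9x-9y+36=0] ∩ [|A−(21, 25)|²=72]]
   so A = (15, 19)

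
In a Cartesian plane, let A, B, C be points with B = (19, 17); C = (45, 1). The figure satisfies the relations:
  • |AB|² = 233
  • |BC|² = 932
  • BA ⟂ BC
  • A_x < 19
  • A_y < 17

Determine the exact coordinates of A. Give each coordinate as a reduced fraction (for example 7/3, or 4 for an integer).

A = (11, 4)

1. A_x = 11  [[BA ⟂ BC ⇒ 26x-16y-222=0] ∩ [|A−(19, 17)|²=233]]
2. A_y = 4  [[BA ⟂ BC ⇒ 26x-16y-222=0] ∩ [|A−(19, 17)|²=233]]
   so A = (11, 4)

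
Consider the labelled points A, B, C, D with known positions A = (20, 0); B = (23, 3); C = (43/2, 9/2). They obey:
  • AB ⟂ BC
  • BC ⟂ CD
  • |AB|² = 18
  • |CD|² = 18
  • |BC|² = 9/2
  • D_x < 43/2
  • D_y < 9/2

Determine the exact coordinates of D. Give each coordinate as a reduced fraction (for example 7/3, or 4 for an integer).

D = (37/2, 3/2)

1. D_x = 37/2  [[BC ⟂ CD ⇒ -3/2x+3/2y+51/2=0] ∩ [|D−(43/2, 9/2)|²=18]]
2. D_y = 3/2  [[BC ⟂ CD ⇒ -3/2x+3/2y+51/2=0] ∩ [|D−(43/2, 9/2)|²=18]]
   so D = (37/2, 3/2)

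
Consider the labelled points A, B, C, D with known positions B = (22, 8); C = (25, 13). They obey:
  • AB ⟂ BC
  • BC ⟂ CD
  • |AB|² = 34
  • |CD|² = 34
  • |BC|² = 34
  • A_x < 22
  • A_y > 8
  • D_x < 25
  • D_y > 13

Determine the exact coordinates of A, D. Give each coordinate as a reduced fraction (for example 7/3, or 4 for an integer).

1. A_x = 17  [[AB ⟂ BC ⇒ -3x-5y+106=0] ∩ [|A−(22, 8)|²=34]]
2. A_y = 11  [[AB ⟂ BC ⇒ -3x-5y+106=0] ∩ [|A−(22, 8)|²=34]]
   so A = (17, 11)
3. D_x = 20  [[BC ⟂ CD ⇒ 3x+5y-140=0] ∩ [|D−(25, 13)|²=34]]
4. D_y = 16  [[BC ⟂ CD ⇒ 3x+5y-140=0] ∩ [|D−(25, 13)|²=34]]
   so D = (20, 16)

A = (17, 11)
D = (20, 16)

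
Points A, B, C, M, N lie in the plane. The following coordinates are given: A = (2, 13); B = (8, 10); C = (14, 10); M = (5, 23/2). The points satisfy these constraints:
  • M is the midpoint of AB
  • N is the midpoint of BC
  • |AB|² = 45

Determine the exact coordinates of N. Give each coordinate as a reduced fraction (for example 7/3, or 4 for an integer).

N = (11, 10)

1. N_x = 11  [2·N = B+C = (8, 10)+(14, 10)]
2. N_y = 10  [2·N = B+C = (8, 10)+(14, 10)]
   so N = (11, 10)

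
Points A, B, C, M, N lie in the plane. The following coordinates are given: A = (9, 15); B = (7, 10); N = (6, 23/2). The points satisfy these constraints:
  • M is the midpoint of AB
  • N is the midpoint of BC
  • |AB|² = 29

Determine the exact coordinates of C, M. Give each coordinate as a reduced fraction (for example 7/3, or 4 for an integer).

C = (5, 13)
M = (8, 25/2)

1. M_x = 8  [2·M = A+B = (9, 15)+(7, 10)]
2. M_y = 25/2  [2·M = A+B = (9, 15)+(7, 10)]
   so M = (8, 25/2)
3. C_x = 5  [C = 2·N−B = 2·(6, 23/2)−(7, 10)]
4. C_y = 13  [C = 2·N−B = 2·(6, 23/2)−(7, 10)]
   so C = (5, 13)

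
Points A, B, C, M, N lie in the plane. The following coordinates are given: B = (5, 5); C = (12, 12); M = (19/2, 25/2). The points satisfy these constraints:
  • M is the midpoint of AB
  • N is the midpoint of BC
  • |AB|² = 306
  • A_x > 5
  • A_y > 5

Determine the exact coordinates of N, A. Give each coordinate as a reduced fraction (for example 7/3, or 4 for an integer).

N = (17/2, 17/2)
A = (14, 20)

1. A_x = 14  [A = 2·M−B = 2·(19/2, 25/2)−(5, 5)]
2. A_y = 20  [A = 2·M−B = 2·(19/2, 25/2)−(5, 5)]
   so A = (14, 20)
3. N_x = 17/2  [2·N = B+C = (5, 5)+(12, 12)]
4. N_y = 17/2  [2·N = B+C = (5, 5)+(12, 12)]
   so N = (17/2, 17/2)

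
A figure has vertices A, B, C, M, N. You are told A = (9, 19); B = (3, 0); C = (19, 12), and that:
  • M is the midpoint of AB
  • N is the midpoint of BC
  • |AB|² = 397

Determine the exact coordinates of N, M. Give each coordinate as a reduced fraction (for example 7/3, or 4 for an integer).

1. M_x = 6  [2·M = A+B = (9, 19)+(3, 0)]
2. M_y = 19/2  [2·M = A+B = (9, 19)+(3, 0)]
   so M = (6, 19/2)
3. N_x = 11  [2·N = B+C = (3, 0)+(19, 12)]
4. N_y = 6  [2·N = B+C = (3, 0)+(19, 12)]
   so N = (11, 6)

N = (11, 6)
M = (6, 19/2)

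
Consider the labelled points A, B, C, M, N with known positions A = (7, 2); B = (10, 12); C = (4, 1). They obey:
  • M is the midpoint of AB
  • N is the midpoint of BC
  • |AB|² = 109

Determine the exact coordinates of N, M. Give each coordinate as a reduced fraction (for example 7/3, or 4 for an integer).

N = (7, 13/2)
M = (17/2, 7)

1. M_x = 17/2  [2·M = A+B = (7, 2)+(10, 12)]
2. M_y = 7  [2·M = A+B = (7, 2)+(10, 12)]
   so M = (17/2, 7)
3. N_x = 7  [2·N = B+C = (10, 12)+(4, 1)]
4. N_y = 13/2  [2·N = B+C = (10, 12)+(4, 1)]
   so N = (7, 13/2)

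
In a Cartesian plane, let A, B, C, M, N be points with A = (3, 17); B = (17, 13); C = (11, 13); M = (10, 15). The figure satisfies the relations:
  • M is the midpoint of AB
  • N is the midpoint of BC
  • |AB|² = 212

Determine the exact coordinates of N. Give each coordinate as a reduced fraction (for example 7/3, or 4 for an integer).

N = (14, 13)

1. N_x = 14  [2·N = B+C = (17, 13)+(11, 13)]
2. N_y = 13  [2·N = B+C = (17, 13)+(11, 13)]
   so N = (14, 13)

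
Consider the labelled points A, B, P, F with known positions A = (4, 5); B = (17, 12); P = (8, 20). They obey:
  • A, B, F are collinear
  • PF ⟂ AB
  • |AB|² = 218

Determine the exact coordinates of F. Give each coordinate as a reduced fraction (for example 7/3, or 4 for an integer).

F = (2913/218, 2189/218)

1. F_x = 2913/218  [[A, B, F are collinear ⇒ -7x+13y-37=0] ∩ [PF ⟂ AB ⇒ 13x+7y-244=0]]
2. F_y = 2189/218  [[A, B, F are collinear ⇒ -7x+13y-37=0] ∩ [PF ⟂ AB ⇒ 13x+7y-244=0]]
   so F = (2913/218, 2189/218)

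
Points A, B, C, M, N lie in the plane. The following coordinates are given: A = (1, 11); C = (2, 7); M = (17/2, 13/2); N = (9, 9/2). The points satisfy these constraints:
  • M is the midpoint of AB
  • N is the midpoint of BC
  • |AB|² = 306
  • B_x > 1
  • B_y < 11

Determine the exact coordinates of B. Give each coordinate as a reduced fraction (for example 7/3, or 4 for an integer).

B = (16, 2)

1. B_x = 16  [B = 2·M−A = 2·(17/2, 13/2)−(1, 11)]
2. B_y = 2  [B = 2·M−A = 2·(17/2, 13/2)−(1, 11)]
   so B = (16, 2)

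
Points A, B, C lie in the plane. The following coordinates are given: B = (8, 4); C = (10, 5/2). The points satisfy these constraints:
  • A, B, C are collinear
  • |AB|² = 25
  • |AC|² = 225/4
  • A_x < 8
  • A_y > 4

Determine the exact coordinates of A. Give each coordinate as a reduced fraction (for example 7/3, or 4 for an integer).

A = (4, 7)

1. A_x = 4  [[A, B, C are collinear ⇒ 3/2x+2y-20=0] ∩ [|A−(8, 4)|²=25]]
2. A_y = 7  [[A, B, C are collinear ⇒ 3/2x+2y-20=0] ∩ [|A−(8, 4)|²=25]]
   so A = (4, 7)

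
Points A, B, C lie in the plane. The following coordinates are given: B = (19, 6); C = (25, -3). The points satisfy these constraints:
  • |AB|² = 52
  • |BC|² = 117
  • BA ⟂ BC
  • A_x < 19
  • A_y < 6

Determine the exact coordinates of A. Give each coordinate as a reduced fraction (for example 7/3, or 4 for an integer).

1. A_x = 13  [[BA ⟂ BC ⇒ 6x-9y-60=0] ∩ [|A−(19, 6)|²=52]]
2. A_y = 2  [[BA ⟂ BC ⇒ 6x-9y-60=0] ∩ [|A−(19, 6)|²=52]]
   so A = (13, 2)

A = (13, 2)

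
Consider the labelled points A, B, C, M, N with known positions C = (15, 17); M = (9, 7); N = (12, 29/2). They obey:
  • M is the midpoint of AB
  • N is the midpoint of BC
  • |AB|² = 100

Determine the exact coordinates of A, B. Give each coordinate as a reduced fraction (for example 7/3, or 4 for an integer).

A = (9, 2)
B = (9, 12)

1. B_x = 9  [B = 2·N−C = 2·(12, 29/2)−(15, 17)]
2. B_y = 12  [B = 2·N−C = 2·(12, 29/2)−(15, 17)]
   so B = (9, 12)
3. A_x = 9  [A = 2·M−B = 2·(9, 7)−(9, 12)]
4. A_y = 2  [A = 2·M−B = 2·(9, 7)−(9, 12)]
   so A = (9, 2)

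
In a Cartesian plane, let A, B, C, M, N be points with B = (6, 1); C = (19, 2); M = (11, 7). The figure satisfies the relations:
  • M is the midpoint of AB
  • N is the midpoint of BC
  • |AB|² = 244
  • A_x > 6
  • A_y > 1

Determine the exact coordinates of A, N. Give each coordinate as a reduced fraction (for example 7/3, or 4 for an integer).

1. A_x = 16  [A = 2·M−B = 2·(11, 7)−(6, 1)]
2. A_y = 13  [A = 2·M−B = 2·(11, 7)−(6, 1)]
   so A = (16, 13)
3. N_x = 25/2  [2·N = B+C = (6, 1)+(19, 2)]
4. N_y = 3/2  [2·N = B+C = (6, 1)+(19, 2)]
   so N = (25/2, 3/2)

A = (16, 13)
N = (25/2, 3/2)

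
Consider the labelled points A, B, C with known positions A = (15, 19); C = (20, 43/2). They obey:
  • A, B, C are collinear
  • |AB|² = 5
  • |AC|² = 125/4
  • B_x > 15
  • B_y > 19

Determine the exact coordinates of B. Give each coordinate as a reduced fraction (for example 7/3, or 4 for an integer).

B = (17, 20)

1. B_x = 17  [[A, B, C are collinear ⇒ 5/2x-5y+115/2=0] ∩ [|B−(15, 19)|²=5]]
2. B_y = 20  [[A, B, C are collinear ⇒ 5/2x-5y+115/2=0] ∩ [|B−(15, 19)|²=5]]
   so B = (17, 20)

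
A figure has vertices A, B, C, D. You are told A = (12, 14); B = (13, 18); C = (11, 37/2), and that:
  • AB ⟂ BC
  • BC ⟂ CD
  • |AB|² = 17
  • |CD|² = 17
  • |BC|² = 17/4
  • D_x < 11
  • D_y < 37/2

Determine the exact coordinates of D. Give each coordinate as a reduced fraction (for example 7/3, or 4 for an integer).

1. D_x = 10  [[BC ⟂ CD ⇒ -2x+1/2y+51/4=0] ∩ [|D−(11, 37/2)|²=17]]
2. D_y = 29/2  [[BC ⟂ CD ⇒ -2x+1/2y+51/4=0] ∩ [|D−(11, 37/2)|²=17]]
   so D = (10, 29/2)

D = (10, 29/2)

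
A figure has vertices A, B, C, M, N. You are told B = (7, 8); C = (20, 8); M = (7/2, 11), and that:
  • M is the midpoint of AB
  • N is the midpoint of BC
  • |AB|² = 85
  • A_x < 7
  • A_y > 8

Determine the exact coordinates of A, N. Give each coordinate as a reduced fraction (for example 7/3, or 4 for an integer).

A = (0, 14)
N = (27/2, 8)

1. A_x = 0  [A = 2·M−B = 2·(7/2, 11)−(7, 8)]
2. A_y = 14  [A = 2·M−B = 2·(7/2, 11)−(7, 8)]
   so A = (0, 14)
3. N_x = 27/2  [2·N = B+C = (7, 8)+(20, 8)]
4. N_y = 8  [2·N = B+C = (7, 8)+(20, 8)]
   so N = (27/2, 8)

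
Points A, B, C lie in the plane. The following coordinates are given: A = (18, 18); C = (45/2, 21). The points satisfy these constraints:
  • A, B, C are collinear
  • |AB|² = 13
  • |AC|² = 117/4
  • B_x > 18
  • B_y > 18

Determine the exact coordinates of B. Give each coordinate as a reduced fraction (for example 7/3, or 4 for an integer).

1. B_x = 21  [[A, B, C are collinear ⇒ 3x-9/2y+27=0] ∩ [|B−(18, 18)|²=13]]
2. B_y = 20  [[A, B, C are collinear ⇒ 3x-9/2y+27=0] ∩ [|B−(18, 18)|²=13]]
   so B = (21, 20)

B = (21, 20)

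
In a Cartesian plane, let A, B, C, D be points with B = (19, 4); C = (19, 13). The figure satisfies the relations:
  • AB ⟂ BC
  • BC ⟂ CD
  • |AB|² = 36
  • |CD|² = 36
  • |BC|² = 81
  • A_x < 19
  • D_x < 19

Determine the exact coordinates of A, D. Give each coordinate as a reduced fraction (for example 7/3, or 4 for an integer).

1. A_x = 13  [[AB ⟂ BC ⇒ -9y+36=0] ∩ [|A−(19, 4)|²=36]]
2. A_y = 4  [[AB ⟂ BC ⇒ -9y+36=0] ∩ [|A−(19, 4)|²=36]]
   so A = (13, 4)
3. D_x = 13  [[BC ⟂ CD ⇒ 9y-117=0] ∩ [|D−(19, 13)|²=36]]
4. D_y = 13  [[BC ⟂ CD ⇒ 9y-117=0] ∩ [|D−(19, 13)|²=36]]
   so D = (13, 13)

A = (13, 4)
D = (13, 13)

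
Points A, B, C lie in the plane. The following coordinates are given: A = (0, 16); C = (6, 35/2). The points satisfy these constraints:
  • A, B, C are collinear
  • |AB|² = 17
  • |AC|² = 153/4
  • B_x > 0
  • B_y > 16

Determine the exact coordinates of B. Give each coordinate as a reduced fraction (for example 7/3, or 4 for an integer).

1. B_x = 4  [[A, B, C are collinear ⇒ 3/2x-6y+96=0] ∩ [|B−(0, 16)|²=17]]
2. B_y = 17  [[A, B, C are collinear ⇒ 3/2x-6y+96=0] ∩ [|B−(0, 16)|²=17]]
   so B = (4, 17)

B = (4, 17)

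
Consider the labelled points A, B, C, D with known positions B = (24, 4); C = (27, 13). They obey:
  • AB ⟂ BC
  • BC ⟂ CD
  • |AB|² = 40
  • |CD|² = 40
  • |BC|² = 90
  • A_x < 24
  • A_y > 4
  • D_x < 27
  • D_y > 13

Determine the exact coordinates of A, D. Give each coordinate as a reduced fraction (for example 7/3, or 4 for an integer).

A = (18, 6)
D = (21, 15)

1. A_x = 18  [[AB ⟂ BC ⇒ -3x-9y+108=0] ∩ [|A−(24, 4)|²=40]]
2. A_y = 6  [[AB ⟂ BC ⇒ -3x-9y+108=0] ∩ [|A−(24, 4)|²=40]]
   so A = (18, 6)
3. D_x = 21  [[BC ⟂ CD ⇒ 3x+9y-198=0] ∩ [|D−(27, 13)|²=40]]
4. D_y = 15  [[BC ⟂ CD ⇒ 3x+9y-198=0] ∩ [|D−(27, 13)|²=40]]
   so D = (21, 15)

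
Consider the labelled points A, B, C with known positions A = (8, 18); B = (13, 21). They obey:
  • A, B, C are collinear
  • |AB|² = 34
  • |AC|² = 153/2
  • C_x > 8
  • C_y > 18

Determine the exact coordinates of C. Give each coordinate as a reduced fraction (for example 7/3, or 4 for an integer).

C = (31/2, 45/2)

1. C_x = 31/2  [[A, B, C are collinear ⇒ -3x+5y-66=0] ∩ [|C−(8, 18)|²=153/2]]
2. C_y = 45/2  [[A, B, C are collinear ⇒ -3x+5y-66=0] ∩ [|C−(8, 18)|²=153/2]]
   so C = (31/2, 45/2)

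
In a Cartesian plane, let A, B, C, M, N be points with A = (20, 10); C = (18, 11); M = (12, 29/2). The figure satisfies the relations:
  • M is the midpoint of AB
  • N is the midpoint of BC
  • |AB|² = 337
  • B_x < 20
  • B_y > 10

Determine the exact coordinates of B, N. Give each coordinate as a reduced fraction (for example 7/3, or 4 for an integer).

B = (4, 19)
N = (11, 15)

1. B_x = 4  [B = 2·M−A = 2·(12, 29/2)−(20, 10)]
2. B_y = 19  [B = 2·M−A = 2·(12, 29/2)−(20, 10)]
   so B = (4, 19)
3. N_x = 11  [2·N = B+C = (4, 19)+(18, 11)]
4. N_y = 15  [2·N = B+C = (4, 19)+(18, 11)]
   so N = (11, 15)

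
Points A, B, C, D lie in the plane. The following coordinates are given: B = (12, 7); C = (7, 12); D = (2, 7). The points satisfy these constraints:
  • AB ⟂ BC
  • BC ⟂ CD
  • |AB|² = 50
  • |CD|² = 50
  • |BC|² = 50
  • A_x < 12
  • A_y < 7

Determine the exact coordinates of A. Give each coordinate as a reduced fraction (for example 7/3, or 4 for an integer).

A = (7, 2)

1. A_x = 7  [[AB ⟂ BC ⇒ 5x-5y-25=0] ∩ [|A−(12, 7)|²=50]]
2. A_y = 2  [[AB ⟂ BC ⇒ 5x-5y-25=0] ∩ [|A−(12, 7)|²=50]]
   so A = (7, 2)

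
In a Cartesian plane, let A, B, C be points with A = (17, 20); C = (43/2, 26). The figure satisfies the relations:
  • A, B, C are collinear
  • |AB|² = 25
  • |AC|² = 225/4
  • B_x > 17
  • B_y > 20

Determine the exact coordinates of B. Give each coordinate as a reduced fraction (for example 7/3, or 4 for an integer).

B = (20, 24)

1. B_x = 20  [[A, B, C are collinear ⇒ 6x-9/2y-12=0] ∩ [|B−(17, 20)|²=25]]
2. B_y = 24  [[A, B, C are collinear ⇒ 6x-9/2y-12=0] ∩ [|B−(17, 20)|²=25]]
   so B = (20, 24)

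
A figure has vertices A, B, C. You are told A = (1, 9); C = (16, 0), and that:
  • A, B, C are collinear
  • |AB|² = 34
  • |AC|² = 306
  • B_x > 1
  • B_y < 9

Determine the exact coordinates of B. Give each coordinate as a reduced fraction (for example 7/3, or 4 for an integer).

B = (6, 6)

1. B_x = 6  [[A, B, C are collinear ⇒ -9x-15y+144=0] ∩ [|B−(1, 9)|²=34]]
2. B_y = 6  [[A, B, C are collinear ⇒ -9x-15y+144=0] ∩ [|B−(1, 9)|²=34]]
   so B = (6, 6)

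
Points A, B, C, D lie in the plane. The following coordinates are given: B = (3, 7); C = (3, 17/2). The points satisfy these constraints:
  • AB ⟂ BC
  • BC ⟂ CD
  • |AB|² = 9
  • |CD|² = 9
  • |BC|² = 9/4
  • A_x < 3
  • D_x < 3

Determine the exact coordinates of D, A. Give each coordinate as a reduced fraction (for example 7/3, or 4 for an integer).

D = (0, 17/2)
A = (0, 7)

1. D_x = 0  [[BC ⟂ CD ⇒ 3/2y-51/4=0] ∩ [|D−(3, 17/2)|²=9]]
2. D_y = 17/2  [[BC ⟂ CD ⇒ 3/2y-51/4=0] ∩ [|D−(3, 17/2)|²=9]]
   so D = (0, 17/2)
3. A_x = 0  [[AB ⟂ BC ⇒ -3/2y+21/2=0] ∩ [|A−(3, 7)|²=9]]
4. A_y = 7  [[AB ⟂ BC ⇒ -3/2y+21/2=0] ∩ [|A−(3, 7)|²=9]]
   so A = (0, 7)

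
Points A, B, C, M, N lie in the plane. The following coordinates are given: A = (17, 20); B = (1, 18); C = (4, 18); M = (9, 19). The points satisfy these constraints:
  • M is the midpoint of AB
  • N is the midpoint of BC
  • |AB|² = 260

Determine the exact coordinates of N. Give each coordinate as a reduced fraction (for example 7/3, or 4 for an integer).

1. N_x = 5/2  [2·N = B+C = (1, 18)+(4, 18)]
2. N_y = 18  [2·N = B+C = (1, 18)+(4, 18)]
   so N = (5/2, 18)

N = (5/2, 18)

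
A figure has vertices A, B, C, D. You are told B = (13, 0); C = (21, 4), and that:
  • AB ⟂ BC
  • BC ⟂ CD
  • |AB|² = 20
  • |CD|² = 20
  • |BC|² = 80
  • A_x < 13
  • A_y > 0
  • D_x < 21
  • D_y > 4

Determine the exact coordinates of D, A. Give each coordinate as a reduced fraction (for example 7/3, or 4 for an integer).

D = (19, 8)
A = (11, 4)

1. D_x = 19  [[BC ⟂ CD ⇒ 8x+4y-184=0] ∩ [|D−(21, 4)|²=20]]
2. D_y = 8  [[BC ⟂ CD ⇒ 8x+4y-184=0] ∩ [|D−(21, 4)|²=20]]
   so D = (19, 8)
3. A_x = 11  [[AB ⟂ BC ⇒ -8x-4y+104=0] ∩ [|A−(13, 0)|²=20]]
4. A_y = 4  [[AB ⟂ BC ⇒ -8x-4y+104=0] ∩ [|A−(13, 0)|²=20]]
   so A = (11, 4)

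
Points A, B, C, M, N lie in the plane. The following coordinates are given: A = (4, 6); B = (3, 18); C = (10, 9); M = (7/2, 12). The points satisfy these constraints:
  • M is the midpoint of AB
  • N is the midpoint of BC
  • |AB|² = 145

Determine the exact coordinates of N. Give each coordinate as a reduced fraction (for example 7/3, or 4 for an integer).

1. N_x = 13/2  [2·N = B+C = (3, 18)+(10, 9)]
2. N_y = 27/2  [2·N = B+C = (3, 18)+(10, 9)]
   so N = (13/2, 27/2)

N = (13/2, 27/2)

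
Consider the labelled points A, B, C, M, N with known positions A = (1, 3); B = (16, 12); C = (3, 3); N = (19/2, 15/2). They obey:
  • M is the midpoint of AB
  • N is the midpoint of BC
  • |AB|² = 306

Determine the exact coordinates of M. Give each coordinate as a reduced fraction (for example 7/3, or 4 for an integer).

1. M_x = 17/2  [2·M = A+B = (1, 3)+(16, 12)]
2. M_y = 15/2  [2·M = A+B = (1, 3)+(16, 12)]
   so M = (17/2, 15/2)

M = (17/2, 15/2)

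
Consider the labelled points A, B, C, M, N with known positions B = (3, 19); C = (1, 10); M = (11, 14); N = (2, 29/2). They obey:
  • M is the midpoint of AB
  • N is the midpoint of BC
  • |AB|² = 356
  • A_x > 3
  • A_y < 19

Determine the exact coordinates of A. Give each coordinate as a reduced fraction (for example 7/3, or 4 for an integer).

A = (19, 9)

1. A_x = 19  [A = 2·M−B = 2·(11, 14)−(3, 19)]
2. A_y = 9  [A = 2·M−B = 2·(11, 14)−(3, 19)]
   so A = (19, 9)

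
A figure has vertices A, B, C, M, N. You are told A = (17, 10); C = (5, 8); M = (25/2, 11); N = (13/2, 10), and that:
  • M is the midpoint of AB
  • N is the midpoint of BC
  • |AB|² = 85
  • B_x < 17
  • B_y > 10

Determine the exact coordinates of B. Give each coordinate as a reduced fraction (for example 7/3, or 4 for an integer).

B = (8, 12)

1. B_x = 8  [B = 2·M−A = 2·(25/2, 11)−(17, 10)]
2. B_y = 12  [B = 2·M−A = 2·(25/2, 11)−(17, 10)]
   so B = (8, 12)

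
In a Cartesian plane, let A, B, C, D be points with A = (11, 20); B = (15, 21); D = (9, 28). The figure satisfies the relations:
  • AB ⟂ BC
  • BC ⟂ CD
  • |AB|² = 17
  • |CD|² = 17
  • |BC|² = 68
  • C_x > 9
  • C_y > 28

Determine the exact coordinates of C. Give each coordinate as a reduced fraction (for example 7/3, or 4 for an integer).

1. C_x = 13  [[AB ⟂ BC ⇒ 4x+1y-81=0] ∩ [|C−(9, 28)|²=17]]
2. C_y = 29  [[AB ⟂ BC ⇒ 4x+1y-81=0] ∩ [|C−(9, 28)|²=17]]
   so C = (13, 29)

C = (13, 29)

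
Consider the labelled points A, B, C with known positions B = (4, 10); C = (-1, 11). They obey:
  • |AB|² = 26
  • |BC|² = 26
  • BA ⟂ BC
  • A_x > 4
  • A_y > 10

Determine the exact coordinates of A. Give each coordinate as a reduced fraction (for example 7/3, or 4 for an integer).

1. A_x = 5  [[BA ⟂ BC ⇒ -5x+1y+10=0] ∩ [|A−(4, 10)|²=26]]
2. A_y = 15  [[BA ⟂ BC ⇒ -5x+1y+10=0] ∩ [|A−(4, 10)|²=26]]
   so A = (5, 15)

A = (5, 15)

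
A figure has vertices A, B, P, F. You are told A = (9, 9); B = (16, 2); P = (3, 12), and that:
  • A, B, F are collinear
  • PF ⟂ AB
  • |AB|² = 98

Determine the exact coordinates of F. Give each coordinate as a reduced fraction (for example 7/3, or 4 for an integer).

F = (9/2, 27/2)

1. F_x = 9/2  [[A, B, F are collinear ⇒ 7x+7y-126=0] ∩ [PF ⟂ AB ⇒ 7x-7y+63=0]]
2. F_y = 27/2  [[A, B, F are collinear ⇒ 7x+7y-126=0] ∩ [PF ⟂ AB ⇒ 7x-7y+63=0]]
   so F = (9/2, 27/2)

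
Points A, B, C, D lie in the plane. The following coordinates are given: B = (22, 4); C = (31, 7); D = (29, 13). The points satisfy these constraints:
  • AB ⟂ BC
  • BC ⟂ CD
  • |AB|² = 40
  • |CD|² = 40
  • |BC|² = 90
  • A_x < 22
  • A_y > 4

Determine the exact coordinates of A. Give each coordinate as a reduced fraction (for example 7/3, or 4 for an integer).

A = (20, 10)

1. A_x = 20  [[AB ⟂ BC ⇒ -9x-3y+210=0] ∩ [|A−(22, 4)|²=40]]
2. A_y = 10  [[AB ⟂ BC ⇒ -9x-3y+210=0] ∩ [|A−(22, 4)|²=40]]
   so A = (20, 10)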